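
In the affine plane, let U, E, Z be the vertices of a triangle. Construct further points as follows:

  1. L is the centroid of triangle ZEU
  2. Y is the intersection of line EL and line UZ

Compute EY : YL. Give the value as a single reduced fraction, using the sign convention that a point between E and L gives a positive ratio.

Assign U = (0, 0), E = (1, 0), Z = (0, 1) — the answer is frame-independent, so this choice is without loss of generality.
1. L is the centroid of triangle ZEU ⇒ L = (1/3, 1/3)
2. Y is the intersection of line EL and line UZ ⇒ Y = (0, 1/2)
Y = E + t·(L−E) with t = 3/2, so EY:YL = t:(1−t) = 3/2:-1/2

EY:YL = -3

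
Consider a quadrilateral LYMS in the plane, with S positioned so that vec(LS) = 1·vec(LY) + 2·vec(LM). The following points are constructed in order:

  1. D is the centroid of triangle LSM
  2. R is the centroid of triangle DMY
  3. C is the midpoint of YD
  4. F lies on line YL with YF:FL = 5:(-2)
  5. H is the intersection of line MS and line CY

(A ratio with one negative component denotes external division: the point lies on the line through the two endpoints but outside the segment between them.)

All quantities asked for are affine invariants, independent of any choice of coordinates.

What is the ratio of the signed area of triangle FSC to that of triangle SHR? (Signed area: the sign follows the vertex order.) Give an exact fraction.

Choose coordinates L = (0, 0), Y = (1, 0), M = (0, 1), S = (1, 2).
1. D is the centroid of triangle LSM ⇒ D = (1/3, 1)
2. R is the centroid of triangle DMY ⇒ R = (4/9, 2/3)
3. C is the midpoint of YD ⇒ C = (2/3, 1/2)
4. F lies on line YL with YF:FL = 5:(-2) ⇒ F = (-2/3, 0)
5. H is the intersection of line MS and line CY ⇒ H = (1/5, 6/5)
2·[FSC] = -11/6, 2·[SHR] = 28/45
[FSC]:[SHR] = -11/6:28/45 = -165/56

[FSC]:[SHR] = -165/56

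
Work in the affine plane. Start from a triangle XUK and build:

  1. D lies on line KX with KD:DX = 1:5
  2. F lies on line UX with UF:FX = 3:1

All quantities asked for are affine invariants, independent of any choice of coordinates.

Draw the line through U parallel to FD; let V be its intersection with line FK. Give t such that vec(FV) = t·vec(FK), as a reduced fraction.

t = 15

Assign X = (0, 0), U = (1, 0), K = (0, 1) — the answer is frame-independent, so this choice is without loss of generality.
1. D lies on line KX with KD:DX = 1:5 ⇒ D = (0, 5/6)
2. F lies on line UX with UF:FX = 3:1 ⇒ F = (1/4, 0)
through U parallel to FD: direction (-1/4, 5/6); meets FK at V = (-7/2, 15)
V = F + t·(K−F) with t = 15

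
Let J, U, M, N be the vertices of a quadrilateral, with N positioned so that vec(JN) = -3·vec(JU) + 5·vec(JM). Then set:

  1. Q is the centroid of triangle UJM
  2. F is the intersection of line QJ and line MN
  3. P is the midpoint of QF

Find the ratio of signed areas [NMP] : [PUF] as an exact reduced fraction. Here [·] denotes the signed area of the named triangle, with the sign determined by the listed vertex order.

Set J = (0, 0), U = (1, 0), M = (0, 1), N = (-3, 5); any affine frame gives the same invariant.
1. Q is the centroid of triangle UJM ⇒ Q = (1/3, 1/3)
2. F is the intersection of line QJ and line MN ⇒ F = (3/7, 3/7)
3. P is the midpoint of QF ⇒ P = (8/21, 8/21)
2·[NMP] = -1/3, 2·[PUF] = 1/21
[NMP]:[PUF] = -1/3:1/21 = -7

[NMP]:[PUF] = -7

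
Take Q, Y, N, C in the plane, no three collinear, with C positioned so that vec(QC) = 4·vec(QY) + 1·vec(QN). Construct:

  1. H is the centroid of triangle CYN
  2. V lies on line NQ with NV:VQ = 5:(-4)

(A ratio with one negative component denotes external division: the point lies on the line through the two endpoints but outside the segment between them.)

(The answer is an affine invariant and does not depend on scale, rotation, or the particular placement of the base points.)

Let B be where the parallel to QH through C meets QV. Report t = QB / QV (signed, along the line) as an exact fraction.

t = 3/20

Set Q = (0, 0), Y = (1, 0), N = (0, 1), C = (4, 1); any affine frame gives the same invariant.
1. H is the centroid of triangle CYN ⇒ H = (5/3, 2/3)
2. V lies on line NQ with NV:VQ = 5:(-4) ⇒ V = (0, -4)
through C parallel to QH: direction (5/3, 2/3); meets QV at B = (0, -3/5)
B = Q + t·(V−Q) with t = 3/20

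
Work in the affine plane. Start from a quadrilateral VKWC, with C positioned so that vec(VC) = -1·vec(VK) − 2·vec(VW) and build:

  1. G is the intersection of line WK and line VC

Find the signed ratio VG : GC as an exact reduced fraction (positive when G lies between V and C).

Choose coordinates V = (0, 0), K = (1, 0), W = (0, 1), C = (-1, -2).
1. G is the intersection of line WK and line VC ⇒ G = (1/3, 2/3)
G = V + t·(C−V) with t = -1/3, so VG:GC = t:(1−t) = -1/3:4/3

VG:GC = -1/4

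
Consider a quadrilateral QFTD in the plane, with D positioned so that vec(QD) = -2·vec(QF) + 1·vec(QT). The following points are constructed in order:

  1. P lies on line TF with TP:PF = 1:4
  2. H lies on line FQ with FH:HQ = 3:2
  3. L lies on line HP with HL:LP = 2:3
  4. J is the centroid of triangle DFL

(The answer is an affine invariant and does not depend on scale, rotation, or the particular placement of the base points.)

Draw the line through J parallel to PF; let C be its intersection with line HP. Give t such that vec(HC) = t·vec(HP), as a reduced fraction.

t = -14/45

Work in coordinates with Q = (0, 0), F = (1, 0), T = (0, 1), D = (-2, 1).
1. P lies on line TF with TP:PF = 1:4 ⇒ P = (1/5, 4/5)
2. H lies on line FQ with FH:HQ = 3:2 ⇒ H = (2/5, 0)
3. L lies on line HP with HL:LP = 2:3 ⇒ L = (8/25, 8/25)
4. J is the centroid of triangle DFL ⇒ J = (-17/75, 11/25)
through J parallel to PF: direction (4/5, -4/5); meets HP at C = (104/225, -56/225)
C = H + t·(P−H) with t = -14/45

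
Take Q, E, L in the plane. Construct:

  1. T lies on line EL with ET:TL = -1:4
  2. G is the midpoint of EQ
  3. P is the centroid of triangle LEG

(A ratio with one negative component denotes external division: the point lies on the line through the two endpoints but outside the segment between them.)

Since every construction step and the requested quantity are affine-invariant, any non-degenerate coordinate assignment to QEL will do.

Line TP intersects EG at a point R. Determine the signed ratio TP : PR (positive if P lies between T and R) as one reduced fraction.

TP:PR = -2

Assign Q = (0, 0), E = (1, 0), L = (0, 1) — the answer is frame-independent, so this choice is without loss of generality.
1. T lies on line EL with ET:TL = -1:4 ⇒ T = (4/3, -1/3)
2. G is the midpoint of EQ ⇒ G = (1/2, 0)
3. P is the centroid of triangle LEG ⇒ P = (1/2, 1/3)
line TP meets EG at R = (11/12, 0)
P = T + t·(R−T) with t = 2, so TP:PR = 2:-1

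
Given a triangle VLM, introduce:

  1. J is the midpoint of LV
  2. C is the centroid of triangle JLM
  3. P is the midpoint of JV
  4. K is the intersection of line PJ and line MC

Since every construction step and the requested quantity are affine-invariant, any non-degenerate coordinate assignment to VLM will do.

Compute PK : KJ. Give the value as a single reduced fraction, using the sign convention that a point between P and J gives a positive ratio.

Set V = (0, 0), L = (1, 0), M = (0, 1); any affine frame gives the same invariant.
1. J is the midpoint of LV ⇒ J = (1/2, 0)
2. C is the centroid of triangle JLM ⇒ C = (1/2, 1/3)
3. P is the midpoint of JV ⇒ P = (1/4, 0)
4. K is the intersection of line PJ and line MC ⇒ K = (3/4, 0)
K = P + t·(J−P) with t = 2, so PK:KJ = t:(1−t) = 2:-1

PK:KJ = -2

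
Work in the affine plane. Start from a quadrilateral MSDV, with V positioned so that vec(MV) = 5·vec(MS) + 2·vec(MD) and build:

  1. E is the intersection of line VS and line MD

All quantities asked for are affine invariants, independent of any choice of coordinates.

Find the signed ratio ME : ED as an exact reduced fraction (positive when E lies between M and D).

ME:ED = -1/3

Choose coordinates M = (0, 0), S = (1, 0), D = (0, 1), V = (5, 2).
1. E is the intersection of line VS and line MD ⇒ E = (0, -1/2)
E = M + t·(D−M) with t = -1/2, so ME:ED = t:(1−t) = -1/2:3/2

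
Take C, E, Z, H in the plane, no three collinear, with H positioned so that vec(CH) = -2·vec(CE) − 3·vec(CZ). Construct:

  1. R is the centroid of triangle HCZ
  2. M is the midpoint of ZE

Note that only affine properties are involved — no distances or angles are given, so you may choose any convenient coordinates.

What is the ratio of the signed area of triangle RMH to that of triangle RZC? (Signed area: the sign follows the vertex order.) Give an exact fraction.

[RMH]:[RZC] = 7/4

Work in coordinates with C = (0, 0), E = (1, 0), Z = (0, 1), H = (-2, -3).
1. R is the centroid of triangle HCZ ⇒ R = (-2/3, -2/3)
2. M is the midpoint of ZE ⇒ M = (1/2, 1/2)
2·[RMH] = -7/6, 2·[RZC] = -2/3
[RMH]:[RZC] = -7/6:-2/3 = 7/4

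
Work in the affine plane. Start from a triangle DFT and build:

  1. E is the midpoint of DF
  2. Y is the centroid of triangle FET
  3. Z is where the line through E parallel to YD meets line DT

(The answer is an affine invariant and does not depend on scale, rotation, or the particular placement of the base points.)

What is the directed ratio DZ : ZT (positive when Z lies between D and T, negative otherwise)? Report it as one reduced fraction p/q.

DZ:ZT = -1/4

Set D = (0, 0), F = (1, 0), T = (0, 1); any affine frame gives the same invariant.
1. E is the midpoint of DF ⇒ E = (1/2, 0)
2. Y is the centroid of triangle FET ⇒ Y = (1/2, 1/3)
3. Z is where the line through E parallel to YD meets line DT ⇒ Z = (0, -1/3)
Z = D + t·(T−D) with t = -1/3, so DZ:ZT = t:(1−t) = -1/3:4/3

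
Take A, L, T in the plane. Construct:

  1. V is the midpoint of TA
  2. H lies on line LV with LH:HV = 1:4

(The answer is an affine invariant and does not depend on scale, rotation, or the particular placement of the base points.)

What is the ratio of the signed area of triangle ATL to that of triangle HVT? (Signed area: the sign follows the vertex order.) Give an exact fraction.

[ATL]:[HVT] = 5/2

Choose coordinates A = (0, 0), L = (1, 0), T = (0, 1).
1. V is the midpoint of TA ⇒ V = (0, 1/2)
2. H lies on line LV with LH:HV = 1:4 ⇒ H = (4/5, 1/10)
2·[ATL] = -1, 2·[HVT] = -2/5
[ATL]:[HVT] = -1:-2/5 = 5/2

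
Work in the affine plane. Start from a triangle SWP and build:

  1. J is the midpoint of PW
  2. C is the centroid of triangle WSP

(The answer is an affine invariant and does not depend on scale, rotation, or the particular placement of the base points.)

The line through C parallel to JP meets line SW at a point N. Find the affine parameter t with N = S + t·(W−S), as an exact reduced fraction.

Set S = (0, 0), W = (1, 0), P = (0, 1); any affine frame gives the same invariant.
1. J is the midpoint of PW ⇒ J = (1/2, 1/2)
2. C is the centroid of triangle WSP ⇒ C = (1/3, 1/3)
through C parallel to JP: direction (-1/2, 1/2); meets SW at N = (2/3, 0)
N = S + t·(W−S) with t = 2/3

t = 2/3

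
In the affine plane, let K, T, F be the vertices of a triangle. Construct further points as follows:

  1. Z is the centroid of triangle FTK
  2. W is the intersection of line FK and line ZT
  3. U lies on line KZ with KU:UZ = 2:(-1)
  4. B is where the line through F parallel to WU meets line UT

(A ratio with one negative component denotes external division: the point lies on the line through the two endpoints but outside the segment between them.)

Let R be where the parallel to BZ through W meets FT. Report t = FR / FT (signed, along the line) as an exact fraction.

Assign K = (0, 0), T = (1, 0), F = (0, 1) — the answer is frame-independent, so this choice is without loss of generality.
1. Z is the centroid of triangle FTK ⇒ Z = (1/3, 1/3)
2. W is the intersection of line FK and line ZT ⇒ W = (0, 1/2)
3. U lies on line KZ with KU:UZ = 2:(-1) ⇒ U = (2/3, 2/3)
4. B is where the line through F parallel to WU meets line UT ⇒ B = (4/9, 10/9)
through W parallel to BZ: direction (-1/9, -7/9); meets FT at R = (1/16, 15/16)
R = F + t·(T−F) with t = 1/16

t = 1/16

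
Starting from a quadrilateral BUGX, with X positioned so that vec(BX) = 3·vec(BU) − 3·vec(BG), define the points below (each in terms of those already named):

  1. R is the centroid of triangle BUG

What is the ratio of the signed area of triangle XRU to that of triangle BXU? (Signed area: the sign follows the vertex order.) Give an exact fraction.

[XRU]:[BXU] = -4/9

Assign B = (0, 0), U = (1, 0), G = (0, 1), X = (3, -3) — the answer is frame-independent, so this choice is without loss of generality.
1. R is the centroid of triangle BUG ⇒ R = (1/3, 1/3)
2·[XRU] = -4/3, 2·[BXU] = 3
[XRU]:[BXU] = -4/3:3 = -4/9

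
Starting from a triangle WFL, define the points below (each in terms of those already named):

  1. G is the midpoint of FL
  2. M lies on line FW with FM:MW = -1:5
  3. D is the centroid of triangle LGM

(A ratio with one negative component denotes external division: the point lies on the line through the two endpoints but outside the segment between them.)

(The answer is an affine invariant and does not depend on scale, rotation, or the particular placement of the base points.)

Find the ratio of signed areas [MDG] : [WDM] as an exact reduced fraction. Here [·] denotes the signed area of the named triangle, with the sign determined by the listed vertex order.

Assign W = (0, 0), F = (1, 0), L = (0, 1) — the answer is frame-independent, so this choice is without loss of generality.
1. G is the midpoint of FL ⇒ G = (1/2, 1/2)
2. M lies on line FW with FM:MW = -1:5 ⇒ M = (5/4, 0)
3. D is the centroid of triangle LGM ⇒ D = (7/12, 1/2)
2·[MDG] = 1/24, 2·[WDM] = -5/8
[MDG]:[WDM] = 1/24:-5/8 = -1/15

[MDG]:[WDM] = -1/15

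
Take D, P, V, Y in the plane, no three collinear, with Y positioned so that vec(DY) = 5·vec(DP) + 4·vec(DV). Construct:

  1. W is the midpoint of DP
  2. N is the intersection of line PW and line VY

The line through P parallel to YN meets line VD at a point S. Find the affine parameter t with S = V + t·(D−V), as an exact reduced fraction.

t = 8/5

Set D = (0, 0), P = (1, 0), V = (0, 1), Y = (5, 4); any affine frame gives the same invariant.
1. W is the midpoint of DP ⇒ W = (1/2, 0)
2. N is the intersection of line PW and line VY ⇒ N = (-5/3, 0)
through P parallel to YN: direction (-20/3, -4); meets VD at S = (0, -3/5)
S = V + t·(D−V) with t = 8/5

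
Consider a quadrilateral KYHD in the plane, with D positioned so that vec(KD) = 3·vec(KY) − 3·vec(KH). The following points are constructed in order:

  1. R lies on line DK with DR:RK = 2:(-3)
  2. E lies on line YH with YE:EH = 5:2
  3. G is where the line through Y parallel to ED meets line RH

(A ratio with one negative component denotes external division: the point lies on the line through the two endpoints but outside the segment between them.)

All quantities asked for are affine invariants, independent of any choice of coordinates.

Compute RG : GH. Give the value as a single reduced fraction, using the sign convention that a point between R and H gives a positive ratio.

Work in coordinates with K = (0, 0), Y = (1, 0), H = (0, 1), D = (3, -3).
1. R lies on line DK with DR:RK = 2:(-3) ⇒ R = (9, -9)
2. E lies on line YH with YE:EH = 5:2 ⇒ E = (2/7, 5/7)
3. G is where the line through Y parallel to ED meets line RH ⇒ G = (63/44, -13/22)
G = R + t·(H−R) with t = 37/44, so RG:GH = t:(1−t) = 37/44:7/44

RG:GH = 37/7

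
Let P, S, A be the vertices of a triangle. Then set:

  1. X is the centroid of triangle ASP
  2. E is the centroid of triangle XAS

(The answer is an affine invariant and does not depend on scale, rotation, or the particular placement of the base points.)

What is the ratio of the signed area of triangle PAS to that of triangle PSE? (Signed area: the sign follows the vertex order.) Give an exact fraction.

Choose coordinates P = (0, 0), S = (1, 0), A = (0, 1).
1. X is the centroid of triangle ASP ⇒ X = (1/3, 1/3)
2. E is the centroid of triangle XAS ⇒ E = (4/9, 4/9)
2·[PAS] = -1, 2·[PSE] = 4/9
[PAS]:[PSE] = -1:4/9 = -9/4

[PAS]:[PSE] = -9/4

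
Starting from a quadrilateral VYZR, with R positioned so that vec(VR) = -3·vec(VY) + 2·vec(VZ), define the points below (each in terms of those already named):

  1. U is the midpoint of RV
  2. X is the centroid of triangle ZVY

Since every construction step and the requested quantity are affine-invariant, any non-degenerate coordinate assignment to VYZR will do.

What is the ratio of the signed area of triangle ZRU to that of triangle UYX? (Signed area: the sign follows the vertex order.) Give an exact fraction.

Choose coordinates V = (0, 0), Y = (1, 0), Z = (0, 1), R = (-3, 2).
1. U is the midpoint of RV ⇒ U = (-3/2, 1)
2. X is the centroid of triangle ZVY ⇒ X = (1/3, 1/3)
2·[ZRU] = 3/2, 2·[UYX] = 1/6
[ZRU]:[UYX] = 3/2:1/6 = 9

[ZRU]:[UYX] = 9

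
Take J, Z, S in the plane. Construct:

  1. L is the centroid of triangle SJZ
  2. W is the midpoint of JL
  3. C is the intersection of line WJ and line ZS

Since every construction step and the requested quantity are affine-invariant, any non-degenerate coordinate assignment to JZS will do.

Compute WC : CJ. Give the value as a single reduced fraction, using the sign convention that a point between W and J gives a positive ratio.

Assign J = (0, 0), Z = (1, 0), S = (0, 1) — the answer is frame-independent, so this choice is without loss of generality.
1. L is the centroid of triangle SJZ ⇒ L = (1/3, 1/3)
2. W is the midpoint of JL ⇒ W = (1/6, 1/6)
3. C is the intersection of line WJ and line ZS ⇒ C = (1/2, 1/2)
C = W + t·(J−W) with t = -2, so WC:CJ = t:(1−t) = -2:3

WC:CJ = -2/3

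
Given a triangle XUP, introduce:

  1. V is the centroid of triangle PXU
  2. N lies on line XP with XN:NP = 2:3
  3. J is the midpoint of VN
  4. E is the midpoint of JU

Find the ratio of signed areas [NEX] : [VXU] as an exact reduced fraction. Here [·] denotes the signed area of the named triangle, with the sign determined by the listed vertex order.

[NEX]:[VXU] = -7/10

Work in coordinates with X = (0, 0), U = (1, 0), P = (0, 1).
1. V is the centroid of triangle PXU ⇒ V = (1/3, 1/3)
2. N lies on line XP with XN:NP = 2:3 ⇒ N = (0, 2/5)
3. J is the midpoint of VN ⇒ J = (1/6, 11/30)
4. E is the midpoint of JU ⇒ E = (7/12, 11/60)
2·[NEX] = -7/30, 2·[VXU] = 1/3
[NEX]:[VXU] = -7/30:1/3 = -7/10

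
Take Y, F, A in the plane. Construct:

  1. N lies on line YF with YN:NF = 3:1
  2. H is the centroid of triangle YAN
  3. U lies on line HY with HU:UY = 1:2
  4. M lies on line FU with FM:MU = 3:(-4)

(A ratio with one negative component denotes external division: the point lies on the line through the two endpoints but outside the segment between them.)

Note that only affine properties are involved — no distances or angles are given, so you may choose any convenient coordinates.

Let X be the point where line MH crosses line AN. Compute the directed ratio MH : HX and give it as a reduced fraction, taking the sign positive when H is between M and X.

MH:HX = -10

Set Y = (0, 0), F = (1, 0), A = (0, 1); any affine frame gives the same invariant.
1. N lies on line YF with YN:NF = 3:1 ⇒ N = (3/4, 0)
2. H is the centroid of triangle YAN ⇒ H = (1/4, 1/3)
3. U lies on line HY with HU:UY = 1:2 ⇒ U = (1/6, 2/9)
4. M lies on line FU with FM:MU = 3:(-4) ⇒ M = (7/2, -2/3)
line MH meets AN at X = (23/40, 7/30)
H = M + t·(X−M) with t = 10/9, so MH:HX = 10/9:-1/9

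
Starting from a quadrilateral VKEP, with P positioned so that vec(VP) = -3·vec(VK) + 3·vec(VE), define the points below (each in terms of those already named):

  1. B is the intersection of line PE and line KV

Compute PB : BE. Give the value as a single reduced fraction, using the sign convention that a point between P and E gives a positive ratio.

PB:BE = -3

Work in coordinates with V = (0, 0), K = (1, 0), E = (0, 1), P = (-3, 3).
1. B is the intersection of line PE and line KV ⇒ B = (3/2, 0)
B = P + t·(E−P) with t = 3/2, so PB:BE = t:(1−t) = 3/2:-1/2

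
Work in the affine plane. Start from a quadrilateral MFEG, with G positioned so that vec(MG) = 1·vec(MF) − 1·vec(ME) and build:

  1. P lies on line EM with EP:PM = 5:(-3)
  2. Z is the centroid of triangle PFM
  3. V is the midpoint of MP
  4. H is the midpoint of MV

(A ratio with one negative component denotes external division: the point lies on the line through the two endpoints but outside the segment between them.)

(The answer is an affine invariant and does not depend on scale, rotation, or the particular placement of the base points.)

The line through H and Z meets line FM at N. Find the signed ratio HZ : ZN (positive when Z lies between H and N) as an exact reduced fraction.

Work in coordinates with M = (0, 0), F = (1, 0), E = (0, 1), G = (1, -1).
1. P lies on line EM with EP:PM = 5:(-3) ⇒ P = (0, -3/2)
2. Z is the centroid of triangle PFM ⇒ Z = (1/3, -1/2)
3. V is the midpoint of MP ⇒ V = (0, -3/4)
4. H is the midpoint of MV ⇒ H = (0, -3/8)
line HZ meets FM at N = (-1, 0)
Z = H + t·(N−H) with t = -1/3, so HZ:ZN = -1/3:4/3

HZ:ZN = -1/4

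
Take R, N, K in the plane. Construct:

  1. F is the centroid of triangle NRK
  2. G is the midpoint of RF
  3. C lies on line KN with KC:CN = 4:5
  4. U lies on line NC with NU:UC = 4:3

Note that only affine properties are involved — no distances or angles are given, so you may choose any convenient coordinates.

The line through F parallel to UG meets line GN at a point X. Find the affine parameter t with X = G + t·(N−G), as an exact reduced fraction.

Work in coordinates with R = (0, 0), N = (1, 0), K = (0, 1).
1. F is the centroid of triangle NRK ⇒ F = (1/3, 1/3)
2. G is the midpoint of RF ⇒ G = (1/6, 1/6)
3. C lies on line KN with KC:CN = 4:5 ⇒ C = (4/9, 5/9)
4. U lies on line NC with NU:UC = 4:3 ⇒ U = (43/63, 20/63)
through F parallel to UG: direction (-65/126, -19/126); meets GN at X = (-7/96, 103/480)
X = G + t·(N−G) with t = -23/80

t = -23/80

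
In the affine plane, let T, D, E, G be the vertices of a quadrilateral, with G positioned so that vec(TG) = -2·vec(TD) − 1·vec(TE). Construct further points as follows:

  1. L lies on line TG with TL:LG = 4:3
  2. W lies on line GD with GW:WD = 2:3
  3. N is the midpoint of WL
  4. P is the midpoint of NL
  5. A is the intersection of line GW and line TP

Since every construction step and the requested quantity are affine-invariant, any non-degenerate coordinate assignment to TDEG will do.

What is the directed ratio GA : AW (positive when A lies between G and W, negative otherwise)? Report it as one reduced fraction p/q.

GA:AW = 7/12

Choose coordinates T = (0, 0), D = (1, 0), E = (0, 1), G = (-2, -1).
1. L lies on line TG with TL:LG = 4:3 ⇒ L = (-8/7, -4/7)
2. W lies on line GD with GW:WD = 2:3 ⇒ W = (-4/5, -3/5)
3. N is the midpoint of WL ⇒ N = (-34/35, -41/70)
4. P is the midpoint of NL ⇒ P = (-37/35, -81/140)
5. A is the intersection of line GW and line TP ⇒ A = (-148/95, -81/95)
A = G + t·(W−G) with t = 7/19, so GA:AW = t:(1−t) = 7/19:12/19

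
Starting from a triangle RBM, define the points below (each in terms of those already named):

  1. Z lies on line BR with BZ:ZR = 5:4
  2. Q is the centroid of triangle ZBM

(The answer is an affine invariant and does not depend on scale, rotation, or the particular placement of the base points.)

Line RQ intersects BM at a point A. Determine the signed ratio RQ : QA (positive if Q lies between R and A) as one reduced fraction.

Assign R = (0, 0), B = (1, 0), M = (0, 1) — the answer is frame-independent, so this choice is without loss of generality.
1. Z lies on line BR with BZ:ZR = 5:4 ⇒ Z = (4/9, 0)
2. Q is the centroid of triangle ZBM ⇒ Q = (13/27, 1/3)
line RQ meets BM at A = (13/22, 9/22)
Q = R + t·(A−R) with t = 22/27, so RQ:QA = 22/27:5/27

RQ:QA = 22/5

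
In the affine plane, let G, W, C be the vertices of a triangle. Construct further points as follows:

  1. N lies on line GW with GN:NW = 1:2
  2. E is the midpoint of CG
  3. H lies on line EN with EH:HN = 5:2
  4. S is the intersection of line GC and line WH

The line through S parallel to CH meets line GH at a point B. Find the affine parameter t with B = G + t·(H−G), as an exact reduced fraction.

t = 3/16

Work in coordinates with G = (0, 0), W = (1, 0), C = (0, 1).
1. N lies on line GW with GN:NW = 1:2 ⇒ N = (1/3, 0)
2. E is the midpoint of CG ⇒ E = (0, 1/2)
3. H lies on line EN with EH:HN = 5:2 ⇒ H = (5/21, 1/7)
4. S is the intersection of line GC and line WH ⇒ S = (0, 3/16)
through S parallel to CH: direction (5/21, -6/7); meets GH at B = (5/112, 3/112)
B = G + t·(H−G) with t = 3/16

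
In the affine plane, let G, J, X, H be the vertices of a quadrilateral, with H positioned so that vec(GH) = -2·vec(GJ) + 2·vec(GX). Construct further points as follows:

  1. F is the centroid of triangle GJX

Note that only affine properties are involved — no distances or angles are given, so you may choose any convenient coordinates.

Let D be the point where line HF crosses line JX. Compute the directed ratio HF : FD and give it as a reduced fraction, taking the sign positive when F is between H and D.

Choose coordinates G = (0, 0), J = (1, 0), X = (0, 1), H = (-2, 2).
1. F is the centroid of triangle GJX ⇒ F = (1/3, 1/3)
line HF meets JX at D = (3/2, -1/2)
F = H + t·(D−H) with t = 2/3, so HF:FD = 2/3:1/3

HF:FD = 2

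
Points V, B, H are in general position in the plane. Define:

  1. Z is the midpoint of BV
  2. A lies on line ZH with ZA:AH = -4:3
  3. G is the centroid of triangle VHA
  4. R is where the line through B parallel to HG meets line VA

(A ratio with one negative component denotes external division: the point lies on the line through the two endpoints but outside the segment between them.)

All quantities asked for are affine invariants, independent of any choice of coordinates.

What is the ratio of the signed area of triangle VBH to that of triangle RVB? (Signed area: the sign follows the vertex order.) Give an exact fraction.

Choose coordinates V = (0, 0), B = (1, 0), H = (0, 1).
1. Z is the midpoint of BV ⇒ Z = (1/2, 0)
2. A lies on line ZH with ZA:AH = -4:3 ⇒ A = (-3/2, 4)
3. G is the centroid of triangle VHA ⇒ G = (-1/2, 5/3)
4. R is where the line through B parallel to HG meets line VA ⇒ R = (-1, 8/3)
2·[VBH] = 1, 2·[RVB] = 8/3
[VBH]:[RVB] = 1:8/3 = 3/8

[VBH]:[RVB] = 3/8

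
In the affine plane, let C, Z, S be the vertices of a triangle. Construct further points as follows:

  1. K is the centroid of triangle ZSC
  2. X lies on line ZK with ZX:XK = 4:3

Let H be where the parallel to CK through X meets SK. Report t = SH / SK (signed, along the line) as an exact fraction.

Work in coordinates with C = (0, 0), Z = (1, 0), S = (0, 1).
1. K is the centroid of triangle ZSC ⇒ K = (1/3, 1/3)
2. X lies on line ZK with ZX:XK = 4:3 ⇒ X = (13/21, 4/21)
through X parallel to CK: direction (1/3, 1/3); meets SK at H = (10/21, 1/21)
H = S + t·(K−S) with t = 10/7

t = 10/7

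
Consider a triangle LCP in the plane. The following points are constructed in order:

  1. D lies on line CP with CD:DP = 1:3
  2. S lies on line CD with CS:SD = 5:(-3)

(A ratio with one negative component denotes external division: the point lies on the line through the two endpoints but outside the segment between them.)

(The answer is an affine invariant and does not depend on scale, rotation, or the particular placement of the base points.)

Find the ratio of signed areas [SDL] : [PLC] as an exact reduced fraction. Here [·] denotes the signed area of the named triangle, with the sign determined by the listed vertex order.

[SDL]:[PLC] = -3/8

Work in coordinates with L = (0, 0), C = (1, 0), P = (0, 1).
1. D lies on line CP with CD:DP = 1:3 ⇒ D = (3/4, 1/4)
2. S lies on line CD with CS:SD = 5:(-3) ⇒ S = (3/8, 5/8)
2·[SDL] = -3/8, 2·[PLC] = 1
[SDL]:[PLC] = -3/8:1 = -3/8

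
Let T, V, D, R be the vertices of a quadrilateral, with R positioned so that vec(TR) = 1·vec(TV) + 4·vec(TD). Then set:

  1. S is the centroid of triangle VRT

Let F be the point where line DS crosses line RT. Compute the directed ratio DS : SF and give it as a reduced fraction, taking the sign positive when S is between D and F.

DS:SF = -7/4

Assign T = (0, 0), V = (1, 0), D = (0, 1), R = (1, 4) — the answer is frame-independent, so this choice is without loss of generality.
1. S is the centroid of triangle VRT ⇒ S = (2/3, 4/3)
line DS meets RT at F = (2/7, 8/7)
S = D + t·(F−D) with t = 7/3, so DS:SF = 7/3:-4/3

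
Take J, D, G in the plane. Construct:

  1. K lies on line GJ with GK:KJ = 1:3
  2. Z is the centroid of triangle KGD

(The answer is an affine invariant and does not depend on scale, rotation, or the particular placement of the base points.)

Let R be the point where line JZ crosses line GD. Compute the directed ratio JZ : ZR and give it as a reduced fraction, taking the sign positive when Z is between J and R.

Assign J = (0, 0), D = (1, 0), G = (0, 1) — the answer is frame-independent, so this choice is without loss of generality.
1. K lies on line GJ with GK:KJ = 1:3 ⇒ K = (0, 3/4)
2. Z is the centroid of triangle KGD ⇒ Z = (1/3, 7/12)
line JZ meets GD at R = (4/11, 7/11)
Z = J + t·(R−J) with t = 11/12, so JZ:ZR = 11/12:1/12

JZ:ZR = 11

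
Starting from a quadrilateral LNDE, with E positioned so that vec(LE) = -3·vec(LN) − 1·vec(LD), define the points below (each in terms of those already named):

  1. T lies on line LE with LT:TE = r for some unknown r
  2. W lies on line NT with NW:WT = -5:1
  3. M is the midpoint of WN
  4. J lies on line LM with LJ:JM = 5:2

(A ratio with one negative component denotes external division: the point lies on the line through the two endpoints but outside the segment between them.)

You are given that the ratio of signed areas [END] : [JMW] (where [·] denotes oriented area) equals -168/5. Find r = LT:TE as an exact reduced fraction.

Set L = (0, 0), N = (1, 0), D = (0, 1), E = (-3, -1); any affine frame gives the same invariant.
1. With LT:TE = r, write λ = r/(r+1) so T = L + λ·(E−L); T is affine-linear in λ
2. W lies on line NT with NW:WT = -5:1 ⇒ W is an affine combination of earlier points and hence also affine-linear in λ
3. M is the midpoint of WN ⇒ M is an affine combination of earlier points and hence also affine-linear in λ
4. J lies on line LM with LJ:JM = 5:2 ⇒ J is an affine combination of earlier points and hence also affine-linear in λ
Every point depending on T is an affine combination of T and λ-independent points, so each such coordinate is linear in λ; the λ² term in each signed area is a multiple of (E−L)×(E−L) = 0, so 2·[END] and 2·[JMW] are each linear in λ. Evaluating at λ=0 and λ=1:
  2·[END] = 5,   2·[JMW] = -5/28·λ
So [END]:[JMW] = (5) / (-5/28·λ). Setting this equal to -168/5:
  5 = -168/5·(-5/28·λ)  ⇒  λ = 5/6
Then r = λ/(1−λ) = (5/6)/(1/6) = 5. Check: with r = 5, T = (-5/2, -5/6) and [END]:[JMW] = -168/5 as required.

r = 5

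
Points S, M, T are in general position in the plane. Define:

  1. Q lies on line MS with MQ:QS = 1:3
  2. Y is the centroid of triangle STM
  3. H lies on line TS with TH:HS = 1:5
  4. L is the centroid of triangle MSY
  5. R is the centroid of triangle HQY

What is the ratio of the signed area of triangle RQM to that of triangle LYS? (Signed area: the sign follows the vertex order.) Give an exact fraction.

[RQM]:[LYS] = 7/8

Assign S = (0, 0), M = (1, 0), T = (0, 1) — the answer is frame-independent, so this choice is without loss of generality.
1. Q lies on line MS with MQ:QS = 1:3 ⇒ Q = (3/4, 0)
2. Y is the centroid of triangle STM ⇒ Y = (1/3, 1/3)
3. H lies on line TS with TH:HS = 1:5 ⇒ H = (0, 5/6)
4. L is the centroid of triangle MSY ⇒ L = (4/9, 1/9)
5. R is the centroid of triangle HQY ⇒ R = (13/36, 7/18)
2·[RQM] = 7/72, 2·[LYS] = 1/9
[RQM]:[LYS] = 7/72:1/9 = 7/8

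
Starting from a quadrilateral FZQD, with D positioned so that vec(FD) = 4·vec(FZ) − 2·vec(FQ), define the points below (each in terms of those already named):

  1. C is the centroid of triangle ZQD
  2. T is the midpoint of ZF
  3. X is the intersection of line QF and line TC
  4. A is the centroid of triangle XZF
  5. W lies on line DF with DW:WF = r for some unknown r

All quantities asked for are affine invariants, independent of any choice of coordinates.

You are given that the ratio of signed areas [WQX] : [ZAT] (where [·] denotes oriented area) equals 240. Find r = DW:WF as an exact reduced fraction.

Assign F = (0, 0), Z = (1, 0), Q = (0, 1), D = (4, -2) — the answer is frame-independent, so this choice is without loss of generality.
1. C is the centroid of triangle ZQD ⇒ C = (5/3, -1/3)
2. T is the midpoint of ZF ⇒ T = (1/2, 0)
3. X is the intersection of line QF and line TC ⇒ X = (0, 1/7)
4. A is the centroid of triangle XZF ⇒ A = (1/3, 1/21)
5. With DW:WF = r, write λ = r/(r+1) so W = D + λ·(F−D); W is affine-linear in λ
Every point depending on W is an affine combination of W and λ-independent points, so each such coordinate is linear in λ; the λ² term in each signed area is a multiple of (F−D)×(F−D) = 0, so 2·[WQX] and 2·[ZAT] are each linear in λ. Evaluating at λ=0 and λ=1:
  2·[WQX] = -24/7·λ + 24/7,   2·[ZAT] = 1/42
So [WQX]:[ZAT] = (-24/7·λ + 24/7) / (1/42). Setting this equal to 240:
  -24/7·λ + 24/7 = 240·(1/42)  ⇒  λ = -2/3
Then r = λ/(1−λ) = (-2/3)/(5/3) = -2/5. Check: with r = -2/5, W = (20/3, -10/3) and [WQX]:[ZAT] = 240 as required.

r = -2/5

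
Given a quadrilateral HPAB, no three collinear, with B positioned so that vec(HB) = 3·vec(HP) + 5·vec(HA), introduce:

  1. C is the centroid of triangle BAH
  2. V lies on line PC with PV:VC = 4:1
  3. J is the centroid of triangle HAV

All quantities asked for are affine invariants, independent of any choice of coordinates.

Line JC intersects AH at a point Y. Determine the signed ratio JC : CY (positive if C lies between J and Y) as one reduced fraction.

Work in coordinates with H = (0, 0), P = (1, 0), A = (0, 1), B = (3, 5).
1. C is the centroid of triangle BAH ⇒ C = (1, 2)
2. V lies on line PC with PV:VC = 4:1 ⇒ V = (1, 8/5)
3. J is the centroid of triangle HAV ⇒ J = (1/3, 13/15)
line JC meets AH at Y = (0, 3/10)
C = J + t·(Y−J) with t = -2, so JC:CY = -2:3

JC:CY = -2/3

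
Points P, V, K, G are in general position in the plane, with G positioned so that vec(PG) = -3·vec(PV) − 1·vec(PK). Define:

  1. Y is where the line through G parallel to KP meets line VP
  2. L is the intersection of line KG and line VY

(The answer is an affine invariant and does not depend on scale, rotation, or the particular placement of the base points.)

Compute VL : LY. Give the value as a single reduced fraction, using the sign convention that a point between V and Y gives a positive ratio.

VL:LY = 5/3

Choose coordinates P = (0, 0), V = (1, 0), K = (0, 1), G = (-3, -1).
1. Y is where the line through G parallel to KP meets line VP ⇒ Y = (-3, 0)
2. L is the intersection of line KG and line VY ⇒ L = (-3/2, 0)
L = V + t·(Y−V) with t = 5/8, so VL:LY = t:(1−t) = 5/8:3/8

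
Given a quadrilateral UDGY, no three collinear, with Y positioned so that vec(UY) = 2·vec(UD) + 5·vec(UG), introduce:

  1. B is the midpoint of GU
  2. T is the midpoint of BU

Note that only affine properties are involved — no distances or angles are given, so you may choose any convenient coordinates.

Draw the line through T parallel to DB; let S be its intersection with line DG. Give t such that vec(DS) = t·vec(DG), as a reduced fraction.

t = -1/2

Assign U = (0, 0), D = (1, 0), G = (0, 1), Y = (2, 5) — the answer is frame-independent, so this choice is without loss of generality.
1. B is the midpoint of GU ⇒ B = (0, 1/2)
2. T is the midpoint of BU ⇒ T = (0, 1/4)
through T parallel to DB: direction (-1, 1/2); meets DG at S = (3/2, -1/2)
S = D + t·(G−D) with t = -1/2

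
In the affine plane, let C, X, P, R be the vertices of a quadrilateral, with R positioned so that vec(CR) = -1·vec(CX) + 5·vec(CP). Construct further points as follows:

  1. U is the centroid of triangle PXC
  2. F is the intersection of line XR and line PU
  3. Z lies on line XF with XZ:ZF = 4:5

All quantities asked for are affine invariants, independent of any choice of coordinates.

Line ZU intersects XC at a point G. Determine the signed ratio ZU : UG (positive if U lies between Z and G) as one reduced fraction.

Work in coordinates with C = (0, 0), X = (1, 0), P = (0, 1), R = (-1, 5).
1. U is the centroid of triangle PXC ⇒ U = (1/3, 1/3)
2. F is the intersection of line XR and line PU ⇒ F = (3, -5)
3. Z lies on line XF with XZ:ZF = 4:5 ⇒ Z = (17/9, -20/9)
line ZU meets XC at G = (37/69, 0)
U = Z + t·(G−Z) with t = 23/20, so ZU:UG = 23/20:-3/20

ZU:UG = -23/3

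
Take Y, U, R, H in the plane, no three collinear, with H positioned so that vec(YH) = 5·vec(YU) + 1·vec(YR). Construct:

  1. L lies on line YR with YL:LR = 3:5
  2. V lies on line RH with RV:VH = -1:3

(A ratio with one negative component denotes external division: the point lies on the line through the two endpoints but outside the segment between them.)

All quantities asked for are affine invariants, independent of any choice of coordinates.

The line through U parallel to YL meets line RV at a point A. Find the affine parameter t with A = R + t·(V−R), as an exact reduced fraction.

Choose coordinates Y = (0, 0), U = (1, 0), R = (0, 1), H = (5, 1).
1. L lies on line YR with YL:LR = 3:5 ⇒ L = (0, 3/8)
2. V lies on line RH with RV:VH = -1:3 ⇒ V = (-5/2, 1)
through U parallel to YL: direction (0, 3/8); meets RV at A = (1, 1)
A = R + t·(V−R) with t = -2/5

t = -2/5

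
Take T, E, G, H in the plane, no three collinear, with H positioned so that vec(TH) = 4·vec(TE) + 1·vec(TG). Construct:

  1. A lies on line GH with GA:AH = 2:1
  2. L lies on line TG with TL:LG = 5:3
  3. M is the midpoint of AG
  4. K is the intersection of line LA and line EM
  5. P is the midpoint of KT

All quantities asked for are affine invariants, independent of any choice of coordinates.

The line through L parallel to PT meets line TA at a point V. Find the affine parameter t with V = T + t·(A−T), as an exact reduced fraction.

t = -29/32

Assign T = (0, 0), E = (1, 0), G = (0, 1), H = (4, 1) — the answer is frame-independent, so this choice is without loss of generality.
1. A lies on line GH with GA:AH = 2:1 ⇒ A = (8/3, 1)
2. L lies on line TG with TL:LG = 5:3 ⇒ L = (0, 5/8)
3. M is the midpoint of AG ⇒ M = (4/3, 1)
4. K is the intersection of line LA and line EM ⇒ K = (232/183, 49/61)
5. P is the midpoint of KT ⇒ P = (116/183, 49/122)
through L parallel to PT: direction (-116/183, -49/122); meets TA at V = (-29/12, -29/32)
V = T + t·(A−T) with t = -29/32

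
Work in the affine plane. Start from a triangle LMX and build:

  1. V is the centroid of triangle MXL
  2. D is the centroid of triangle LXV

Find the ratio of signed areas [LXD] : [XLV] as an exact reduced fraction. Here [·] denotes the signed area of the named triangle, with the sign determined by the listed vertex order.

[LXD]:[XLV] = -1/3

Assign L = (0, 0), M = (1, 0), X = (0, 1) — the answer is frame-independent, so this choice is without loss of generality.
1. V is the centroid of triangle MXL ⇒ V = (1/3, 1/3)
2. D is the centroid of triangle LXV ⇒ D = (1/9, 4/9)
2·[LXD] = -1/9, 2·[XLV] = 1/3
[LXD]:[XLV] = -1/9:1/3 = -1/3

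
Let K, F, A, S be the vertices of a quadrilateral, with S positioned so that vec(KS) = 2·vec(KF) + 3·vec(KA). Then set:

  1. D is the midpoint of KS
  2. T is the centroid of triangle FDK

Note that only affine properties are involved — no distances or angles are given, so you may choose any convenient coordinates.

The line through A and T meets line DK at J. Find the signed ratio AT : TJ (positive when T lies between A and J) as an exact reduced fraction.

AT:TJ = -3

Set K = (0, 0), F = (1, 0), A = (0, 1), S = (2, 3); any affine frame gives the same invariant.
1. D is the midpoint of KS ⇒ D = (1, 3/2)
2. T is the centroid of triangle FDK ⇒ T = (2/3, 1/2)
line AT meets DK at J = (4/9, 2/3)
T = A + t·(J−A) with t = 3/2, so AT:TJ = 3/2:-1/2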